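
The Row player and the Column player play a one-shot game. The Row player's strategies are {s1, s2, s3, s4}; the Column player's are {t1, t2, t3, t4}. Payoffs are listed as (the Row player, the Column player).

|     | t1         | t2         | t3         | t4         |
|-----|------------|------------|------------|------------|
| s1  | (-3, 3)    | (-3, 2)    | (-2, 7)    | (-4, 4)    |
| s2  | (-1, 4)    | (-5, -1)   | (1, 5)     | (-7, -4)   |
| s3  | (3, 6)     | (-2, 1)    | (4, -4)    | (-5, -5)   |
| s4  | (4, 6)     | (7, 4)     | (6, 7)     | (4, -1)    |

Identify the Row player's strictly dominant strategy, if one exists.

A strategy is strictly dominant if it gives the Row player a strictly higher payoff than every other strategy, against every choice by the opponent.
s4 strictly dominates: vs t1: 4 > each of {-3, -1, 3}; vs t2: 7 > each of {-3, -5, -2}; vs t3: 6 > each of {-2, 1, 4}; vs t4: 4 > each of {-4, -7, -5}.

s4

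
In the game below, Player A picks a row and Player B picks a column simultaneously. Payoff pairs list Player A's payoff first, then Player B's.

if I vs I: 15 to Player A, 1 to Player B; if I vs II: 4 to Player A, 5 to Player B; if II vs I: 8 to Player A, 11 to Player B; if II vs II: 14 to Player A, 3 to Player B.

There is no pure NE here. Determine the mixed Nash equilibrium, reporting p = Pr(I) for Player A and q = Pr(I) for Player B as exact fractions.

Each player's mixing probability is pinned down by making the *other* player indifferent.
Player B indifferent between I and II: p·1 + (1−p)·11 = p·5 + (1−p)·3 ⟹ 11 + (-10)p = 3 + 2p ⟹ p = 2/3.
Player A indifferent between I and II: q·15 + (1−q)·4 = q·8 + (1−q)·14 ⟹ 4 + 11q = 14 + (-6)q ⟹ q = 10/17.

p = 2/3, q = 10/17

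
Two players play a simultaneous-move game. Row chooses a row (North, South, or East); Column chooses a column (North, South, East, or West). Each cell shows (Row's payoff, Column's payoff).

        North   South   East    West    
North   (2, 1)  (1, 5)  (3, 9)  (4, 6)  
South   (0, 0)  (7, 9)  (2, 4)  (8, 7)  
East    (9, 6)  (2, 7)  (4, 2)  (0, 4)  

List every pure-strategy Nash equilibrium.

(South, South)

A profile is a Nash equilibrium when each player is best-responding to the other.
Row's best responses — vs North: East (payoff 9); vs South: South (payoff 7); vs East: East (payoff 4); vs West: South (payoff 8).
Column's best responses — vs North: East (payoff 9); vs South: South (payoff 9); vs East: South (payoff 7).
The only mutual best response is (South, South); neither player gains by switching there.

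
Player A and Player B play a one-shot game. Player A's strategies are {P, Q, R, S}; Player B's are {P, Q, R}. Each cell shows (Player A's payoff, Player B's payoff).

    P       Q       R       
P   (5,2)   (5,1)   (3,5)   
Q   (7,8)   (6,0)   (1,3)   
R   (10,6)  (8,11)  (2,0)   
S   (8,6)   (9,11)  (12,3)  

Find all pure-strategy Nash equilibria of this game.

A profile is a Nash equilibrium when each player is best-responding to the other.
Player A's best responses — vs P: R (payoff 10); vs Q: S (payoff 9); vs R: S (payoff 12).
Player B's best responses — vs P: R (payoff 5); vs Q: P (payoff 8); vs R: Q (payoff 11); vs S: Q (payoff 11).
The only mutual best response is (S, Q); neither player gains by switching there.

(S, Q)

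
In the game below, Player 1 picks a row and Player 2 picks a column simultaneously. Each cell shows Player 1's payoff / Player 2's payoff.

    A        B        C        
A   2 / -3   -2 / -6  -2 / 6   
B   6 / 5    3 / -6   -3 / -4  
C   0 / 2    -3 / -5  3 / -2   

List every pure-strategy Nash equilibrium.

Check mutual best responses: a cell is a NE iff neither player can gain by unilaterally deviating.
Player 1's best responses — vs A: B (payoff 6); vs B: B (payoff 3); vs C: C (payoff 3).
Player 2's best responses — vs A: C (payoff 6); vs B: A (payoff 5); vs C: A (payoff 2).
The only mutual best response is (B, A); neither player gains by switching there.

(B, A)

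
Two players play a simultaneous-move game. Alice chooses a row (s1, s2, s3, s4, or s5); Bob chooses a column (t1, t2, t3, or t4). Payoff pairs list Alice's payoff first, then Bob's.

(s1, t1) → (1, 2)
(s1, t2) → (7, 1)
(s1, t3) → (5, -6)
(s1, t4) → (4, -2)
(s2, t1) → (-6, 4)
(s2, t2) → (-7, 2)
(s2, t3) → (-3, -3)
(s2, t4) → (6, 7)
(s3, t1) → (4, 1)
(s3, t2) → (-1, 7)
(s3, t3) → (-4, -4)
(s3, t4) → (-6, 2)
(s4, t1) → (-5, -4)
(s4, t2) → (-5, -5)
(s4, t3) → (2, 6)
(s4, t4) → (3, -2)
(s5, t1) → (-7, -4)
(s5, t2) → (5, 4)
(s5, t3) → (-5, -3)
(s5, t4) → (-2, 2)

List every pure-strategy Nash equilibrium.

(s2, t4)

Find each player's best response to every opponent strategy; NE are the intersections.
Alice's best responses — vs t1: s3 (payoff 4); vs t2: s1 (payoff 7); vs t3: s1 (payoff 5); vs t4: s2 (payoff 6).
Bob's best responses — vs s1: t1 (payoff 2); vs s2: t4 (payoff 7); vs s3: t2 (payoff 7); vs s4: t3 (payoff 6); vs s5: t2 (payoff 4).
The only mutual best response is (s2, t4); neither player gains by switching there.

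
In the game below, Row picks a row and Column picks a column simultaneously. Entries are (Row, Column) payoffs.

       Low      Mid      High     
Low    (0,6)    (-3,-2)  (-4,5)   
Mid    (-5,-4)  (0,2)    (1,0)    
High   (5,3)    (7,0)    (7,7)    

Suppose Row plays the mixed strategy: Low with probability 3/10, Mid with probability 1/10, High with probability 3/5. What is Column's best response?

High

Compute Column's expected payoff from each pure strategy against the given mix.
Low: (3/10)·6 + (1/10)·(-4) + (3/5)·3 = 16/5
Mid: (3/10)·(-2) + (1/10)·2 + (3/5)·0 = -2/5
High: (3/10)·5 + (1/10)·0 + (3/5)·7 = 57/10
Highest expected payoff is 57/10, from High.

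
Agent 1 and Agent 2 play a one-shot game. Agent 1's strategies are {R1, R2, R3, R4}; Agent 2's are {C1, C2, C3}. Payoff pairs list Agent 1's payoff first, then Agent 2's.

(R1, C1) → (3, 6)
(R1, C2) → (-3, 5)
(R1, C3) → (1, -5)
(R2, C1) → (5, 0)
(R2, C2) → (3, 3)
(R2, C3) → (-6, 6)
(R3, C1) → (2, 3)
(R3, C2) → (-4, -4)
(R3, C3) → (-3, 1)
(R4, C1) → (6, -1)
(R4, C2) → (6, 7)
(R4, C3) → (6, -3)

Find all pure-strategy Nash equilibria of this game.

A profile is a Nash equilibrium when each player is best-responding to the other.
Agent 1's best responses — vs C1: R4 (payoff 6); vs C2: R4 (payoff 6); vs C3: R4 (payoff 6).
Agent 2's best responses — vs R1: C1 (payoff 6); vs R2: C3 (payoff 6); vs R3: C1 (payoff 3); vs R4: C2 (payoff 7).
The only mutual best response is (R4, C2); neither player gains by switching there.

(R4, C2)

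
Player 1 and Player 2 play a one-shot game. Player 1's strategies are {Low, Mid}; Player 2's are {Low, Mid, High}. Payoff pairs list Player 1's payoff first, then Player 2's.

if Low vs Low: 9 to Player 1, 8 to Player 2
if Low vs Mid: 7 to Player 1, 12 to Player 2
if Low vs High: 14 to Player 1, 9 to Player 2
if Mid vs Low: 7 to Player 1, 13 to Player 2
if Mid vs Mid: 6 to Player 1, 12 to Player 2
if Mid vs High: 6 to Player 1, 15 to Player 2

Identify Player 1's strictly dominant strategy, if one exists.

Low

A strategy is strictly dominant if it gives Player 1 a strictly higher payoff than every other strategy, against every choice by the opponent.
Low strictly dominates: vs Low: 9 > 7; vs Mid: 7 > 6; vs High: 14 > 6.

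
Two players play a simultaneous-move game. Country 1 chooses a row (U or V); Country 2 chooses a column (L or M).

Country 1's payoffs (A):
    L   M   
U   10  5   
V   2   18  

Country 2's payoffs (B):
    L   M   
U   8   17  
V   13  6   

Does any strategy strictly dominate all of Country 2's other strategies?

Check whether one of Country 2's strategies beats all alternatives regardless of what the opponent does.
L is not dominant: against U, M gives 17 > 8.
M is not dominant: against V, L gives 13 > 6.
No single strategy is best against every opponent action.

No strictly dominant strategy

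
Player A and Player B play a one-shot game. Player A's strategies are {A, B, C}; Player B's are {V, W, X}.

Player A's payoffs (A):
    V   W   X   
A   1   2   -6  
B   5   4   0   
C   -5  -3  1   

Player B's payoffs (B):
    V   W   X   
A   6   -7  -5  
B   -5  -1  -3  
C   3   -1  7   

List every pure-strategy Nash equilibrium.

Find each player's best response to every opponent strategy; NE are the intersections.
Player A's best responses — vs V: B (payoff 5); vs W: B (payoff 4); vs X: C (payoff 1).
Player B's best responses — vs A: V (payoff 6); vs B: W (payoff -1); vs C: X (payoff 7).
Mutual best responses occur at (B, W) and (C, X); at each, neither player gains by switching.

(B, W) and (C, X)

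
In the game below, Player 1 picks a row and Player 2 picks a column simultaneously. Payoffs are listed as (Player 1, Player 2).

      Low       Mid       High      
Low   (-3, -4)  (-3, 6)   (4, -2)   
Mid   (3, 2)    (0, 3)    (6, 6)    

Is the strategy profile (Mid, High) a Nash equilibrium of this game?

Holding Player 2 at High: Player 1 gets 6 from Mid, versus 4 from Low. No profitable deviation for Player 1.
Holding Player 1 at Mid: Player 2 gets 6 from High, versus 2 from Low, 3 from Mid. No profitable deviation for Player 2 either.

Yes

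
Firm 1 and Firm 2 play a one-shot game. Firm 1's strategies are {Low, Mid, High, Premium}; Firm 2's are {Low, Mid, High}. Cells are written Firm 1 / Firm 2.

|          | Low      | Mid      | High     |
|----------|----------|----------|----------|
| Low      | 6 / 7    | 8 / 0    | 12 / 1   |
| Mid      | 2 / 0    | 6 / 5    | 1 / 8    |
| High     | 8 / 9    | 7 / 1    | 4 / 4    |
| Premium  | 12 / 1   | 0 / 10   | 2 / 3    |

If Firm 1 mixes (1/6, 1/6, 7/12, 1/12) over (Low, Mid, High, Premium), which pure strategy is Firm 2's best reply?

Low

Compute Firm 2's expected payoff from each pure strategy against the given mix.
Low: (1/6)·7 + (1/6)·0 + (7/12)·9 + (1/12)·1 = 13/2
Mid: (1/6)·0 + (1/6)·5 + (7/12)·1 + (1/12)·10 = 9/4
High: (1/6)·1 + (1/6)·8 + (7/12)·4 + (1/12)·3 = 49/12
Highest expected payoff is 13/2, from Low.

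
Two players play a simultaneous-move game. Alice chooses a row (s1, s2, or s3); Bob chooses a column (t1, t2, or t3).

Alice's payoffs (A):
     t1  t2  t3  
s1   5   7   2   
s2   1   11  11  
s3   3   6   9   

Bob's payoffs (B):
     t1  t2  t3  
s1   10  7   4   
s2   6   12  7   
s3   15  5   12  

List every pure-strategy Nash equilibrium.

(s1, t1) and (s2, t2)

Find each player's best response to every opponent strategy; NE are the intersections.
Alice's best responses — vs t1: s1 (payoff 5); vs t2: s2 (payoff 11); vs t3: s2 (payoff 11).
Bob's best responses — vs s1: t1 (payoff 10); vs s2: t2 (payoff 12); vs s3: t1 (payoff 15).
Mutual best responses occur at (s1, t1) and (s2, t2); at each, neither player gains by switching.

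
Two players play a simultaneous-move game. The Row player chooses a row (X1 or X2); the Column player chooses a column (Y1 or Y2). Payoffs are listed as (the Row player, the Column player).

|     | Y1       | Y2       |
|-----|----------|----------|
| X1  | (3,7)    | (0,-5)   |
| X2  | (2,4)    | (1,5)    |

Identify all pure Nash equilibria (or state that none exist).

Check mutual best responses: a cell is a NE iff neither player can gain by unilaterally deviating.
The Row player's best responses — vs Y1: X1 (payoff 3); vs Y2: X2 (payoff 1).
The Column player's best responses — vs X1: Y1 (payoff 7); vs X2: Y2 (payoff 5).
Mutual best responses occur at (X1, Y1) and (X2, Y2); at each, neither player gains by switching.

(X1, Y1) and (X2, Y2)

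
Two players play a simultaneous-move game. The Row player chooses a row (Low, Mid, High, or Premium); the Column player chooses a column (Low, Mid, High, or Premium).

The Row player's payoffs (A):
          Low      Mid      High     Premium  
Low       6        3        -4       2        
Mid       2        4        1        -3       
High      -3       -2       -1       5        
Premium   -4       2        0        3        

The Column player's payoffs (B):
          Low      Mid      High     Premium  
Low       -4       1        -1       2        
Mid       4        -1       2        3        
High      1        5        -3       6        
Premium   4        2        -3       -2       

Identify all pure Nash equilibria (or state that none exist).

Find each player's best response to every opponent strategy; NE are the intersections.
The Row player's best responses — vs Low: Low (payoff 6); vs Mid: Mid (payoff 4); vs High: Mid (payoff 1); vs Premium: High (payoff 5).
The Column player's best responses — vs Low: Premium (payoff 2); vs Mid: Low (payoff 4); vs High: Premium (payoff 6); vs Premium: Low (payoff 4).
The only mutual best response is (High, Premium); neither player gains by switching there.

(High, Premium)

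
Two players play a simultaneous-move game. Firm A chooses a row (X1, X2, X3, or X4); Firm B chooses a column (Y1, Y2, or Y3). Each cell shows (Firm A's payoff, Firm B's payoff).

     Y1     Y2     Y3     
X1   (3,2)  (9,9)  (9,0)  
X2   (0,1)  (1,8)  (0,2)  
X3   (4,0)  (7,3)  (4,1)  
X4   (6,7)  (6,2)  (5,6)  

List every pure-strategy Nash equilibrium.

Find each player's best response to every opponent strategy; NE are the intersections.
Firm A's best responses — vs Y1: X4 (payoff 6); vs Y2: X1 (payoff 9); vs Y3: X1 (payoff 9).
Firm B's best responses — vs X1: Y2 (payoff 9); vs X2: Y2 (payoff 8); vs X3: Y2 (payoff 3); vs X4: Y1 (payoff 7).
Mutual best responses occur at (X1, Y2) and (X4, Y1); at each, neither player gains by switching.

(X1, Y2) and (X4, Y1)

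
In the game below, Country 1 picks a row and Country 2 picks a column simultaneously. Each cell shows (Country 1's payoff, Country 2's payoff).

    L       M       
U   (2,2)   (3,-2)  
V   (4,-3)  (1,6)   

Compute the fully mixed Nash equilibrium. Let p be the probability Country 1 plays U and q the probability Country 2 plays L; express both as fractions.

p = 9/13, q = 1/2

Each player's mixing probability is pinned down by making the *other* player indifferent.
Country 2 indifferent between L and M: p·2 + (1−p)·(-3) = p·(-2) + (1−p)·6 ⟹ (-3) + 5p = 6 + (-8)p ⟹ p = 9/13.
Country 1 indifferent between U and V: q·2 + (1−q)·3 = q·4 + (1−q)·1 ⟹ 3 + (-1)q = 1 + 3q ⟹ q = 1/2.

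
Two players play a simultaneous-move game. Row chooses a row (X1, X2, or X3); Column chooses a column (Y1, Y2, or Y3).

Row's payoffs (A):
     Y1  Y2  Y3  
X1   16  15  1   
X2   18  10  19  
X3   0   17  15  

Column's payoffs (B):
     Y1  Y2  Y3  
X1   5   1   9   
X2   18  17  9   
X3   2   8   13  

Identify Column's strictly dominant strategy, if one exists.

No strictly dominant strategy

Check whether one of Column's strategies beats all alternatives regardless of what the opponent does.
Y1 is not dominant: against X1, Y3 gives 9 > 5.
Y2 is not dominant: against X1, Y1 gives 5 > 1.
Y3 is not dominant: against X2, Y1 gives 18 > 9.
No single strategy is best against every opponent action.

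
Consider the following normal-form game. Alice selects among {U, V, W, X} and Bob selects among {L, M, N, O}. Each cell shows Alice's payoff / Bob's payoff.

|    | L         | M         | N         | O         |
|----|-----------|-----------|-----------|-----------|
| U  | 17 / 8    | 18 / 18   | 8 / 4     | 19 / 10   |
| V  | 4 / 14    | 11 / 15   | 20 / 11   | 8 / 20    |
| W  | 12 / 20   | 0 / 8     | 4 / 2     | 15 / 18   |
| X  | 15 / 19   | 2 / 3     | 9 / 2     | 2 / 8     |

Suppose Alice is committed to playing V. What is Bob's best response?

O

With Alice fixed at V, Bob's payoffs are: L → 14, M → 15, N → 11, O → 20.
The maximum is 20, achieved by O.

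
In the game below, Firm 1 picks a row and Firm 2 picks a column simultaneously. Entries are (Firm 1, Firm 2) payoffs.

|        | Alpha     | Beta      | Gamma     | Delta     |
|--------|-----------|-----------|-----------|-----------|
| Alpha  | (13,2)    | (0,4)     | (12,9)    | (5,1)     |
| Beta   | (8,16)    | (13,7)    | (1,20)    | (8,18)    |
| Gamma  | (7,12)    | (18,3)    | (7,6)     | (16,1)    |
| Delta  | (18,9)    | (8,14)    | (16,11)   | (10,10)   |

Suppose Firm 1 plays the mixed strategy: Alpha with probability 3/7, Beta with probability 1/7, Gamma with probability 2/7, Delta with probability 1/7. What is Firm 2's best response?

Firm 2's best reply maximizes expected payoff against the mix.
Alpha: (3/7)·2 + (1/7)·16 + (2/7)·12 + (1/7)·9 = 55/7
Beta: (3/7)·4 + (1/7)·7 + (2/7)·3 + (1/7)·14 = 39/7
Gamma: (3/7)·9 + (1/7)·20 + (2/7)·6 + (1/7)·11 = 10
Delta: (3/7)·1 + (1/7)·18 + (2/7)·1 + (1/7)·10 = 33/7
Highest expected payoff is 10, from Gamma.

Gamma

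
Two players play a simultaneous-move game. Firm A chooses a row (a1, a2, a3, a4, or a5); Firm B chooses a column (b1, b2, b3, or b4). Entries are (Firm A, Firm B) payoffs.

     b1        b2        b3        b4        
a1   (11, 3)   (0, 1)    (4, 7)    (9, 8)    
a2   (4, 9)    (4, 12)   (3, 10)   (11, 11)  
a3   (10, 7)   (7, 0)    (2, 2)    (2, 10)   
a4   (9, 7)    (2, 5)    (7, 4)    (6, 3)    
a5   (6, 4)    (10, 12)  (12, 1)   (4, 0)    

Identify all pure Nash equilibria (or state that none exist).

Find each player's best response to every opponent strategy; NE are the intersections.
Firm A's best responses — vs b1: a1 (payoff 11); vs b2: a5 (payoff 10); vs b3: a5 (payoff 12); vs b4: a2 (payoff 11).
Firm B's best responses — vs a1: b4 (payoff 8); vs a2: b2 (payoff 12); vs a3: b4 (payoff 10); vs a4: b1 (payoff 7); vs a5: b2 (payoff 12).
The only mutual best response is (a5, b2); neither player gains by switching there.

(a5, b2)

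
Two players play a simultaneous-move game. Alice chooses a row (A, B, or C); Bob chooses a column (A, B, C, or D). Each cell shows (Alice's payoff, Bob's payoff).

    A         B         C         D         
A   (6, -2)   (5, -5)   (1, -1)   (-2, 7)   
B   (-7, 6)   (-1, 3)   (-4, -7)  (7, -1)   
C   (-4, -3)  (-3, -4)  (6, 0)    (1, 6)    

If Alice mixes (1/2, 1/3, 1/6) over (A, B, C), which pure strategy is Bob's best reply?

D

Bob's best reply maximizes expected payoff against the mix.
A: (1/2)·(-2) + (1/3)·6 + (1/6)·(-3) = 1/2
B: (1/2)·(-5) + (1/3)·3 + (1/6)·(-4) = -13/6
C: (1/2)·(-1) + (1/3)·(-7) + (1/6)·0 = -17/6
D: (1/2)·7 + (1/3)·(-1) + (1/6)·6 = 25/6
Highest expected payoff is 25/6, from D.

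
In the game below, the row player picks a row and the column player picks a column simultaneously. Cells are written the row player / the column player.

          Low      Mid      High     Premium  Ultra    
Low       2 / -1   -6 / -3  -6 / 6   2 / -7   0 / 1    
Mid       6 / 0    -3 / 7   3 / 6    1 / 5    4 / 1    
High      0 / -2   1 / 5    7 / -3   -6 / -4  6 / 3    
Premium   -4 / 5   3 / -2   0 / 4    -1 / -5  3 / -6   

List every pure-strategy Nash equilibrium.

None

Find each player's best response to every opponent strategy; NE are the intersections.
The row player's best responses — vs Low: Mid (payoff 6); vs Mid: Premium (payoff 3); vs High: High (payoff 7); vs Premium: Low (payoff 2); vs Ultra: High (payoff 6).
The column player's best responses — vs Low: High (payoff 6); vs Mid: Mid (payoff 7); vs High: Mid (payoff 5); vs Premium: Low (payoff 5).
No cell has both players best-responding. For instance, the row player's best reply to Low is Mid, but against Mid the column player prefers Mid over Low.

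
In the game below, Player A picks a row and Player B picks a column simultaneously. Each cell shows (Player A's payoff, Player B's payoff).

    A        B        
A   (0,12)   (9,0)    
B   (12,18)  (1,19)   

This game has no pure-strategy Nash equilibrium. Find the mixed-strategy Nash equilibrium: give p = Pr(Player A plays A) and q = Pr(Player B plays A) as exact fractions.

In a mixed NE each player is indifferent between their pure strategies, so the opponent's mix sets the indifference.
Player B indifferent between A and B: p·12 + (1−p)·18 = p·0 + (1−p)·19 ⟹ 18 + (-6)p = 19 + (-19)p ⟹ p = 1/13.
Player A indifferent between A and B: q·0 + (1−q)·9 = q·12 + (1−q)·1 ⟹ 9 + (-9)q = 1 + 11q ⟹ q = 2/5.

p = 1/13, q = 2/5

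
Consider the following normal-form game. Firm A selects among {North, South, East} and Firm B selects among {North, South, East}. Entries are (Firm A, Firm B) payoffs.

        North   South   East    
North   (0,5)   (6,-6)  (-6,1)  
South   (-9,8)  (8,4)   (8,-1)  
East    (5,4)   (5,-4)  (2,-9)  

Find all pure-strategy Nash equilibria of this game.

(East, North)

A profile is a Nash equilibrium when each player is best-responding to the other.
Firm A's best responses — vs North: East (payoff 5); vs South: South (payoff 8); vs East: South (payoff 8).
Firm B's best responses — vs North: North (payoff 5); vs South: North (payoff 8); vs East: North (payoff 4).
The only mutual best response is (East, North); neither player gains by switching there.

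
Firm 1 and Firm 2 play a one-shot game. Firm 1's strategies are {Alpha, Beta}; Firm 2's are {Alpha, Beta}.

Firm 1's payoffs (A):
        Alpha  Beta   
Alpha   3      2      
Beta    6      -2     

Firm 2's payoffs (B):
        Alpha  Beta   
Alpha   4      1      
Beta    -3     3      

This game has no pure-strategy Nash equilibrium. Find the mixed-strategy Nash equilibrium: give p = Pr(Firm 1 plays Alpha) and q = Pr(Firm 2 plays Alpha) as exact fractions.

p = 2/3, q = 4/7

Each player's mixing probability is pinned down by making the *other* player indifferent.
Firm 2 indifferent between Alpha and Beta: p·4 + (1−p)·(-3) = p·1 + (1−p)·3 ⟹ (-3) + 7p = 3 + (-2)p ⟹ p = 2/3.
Firm 1 indifferent between Alpha and Beta: q·3 + (1−q)·2 = q·6 + (1−q)·(-2) ⟹ 2 + 1q = (-2) + 8q ⟹ q = 4/7.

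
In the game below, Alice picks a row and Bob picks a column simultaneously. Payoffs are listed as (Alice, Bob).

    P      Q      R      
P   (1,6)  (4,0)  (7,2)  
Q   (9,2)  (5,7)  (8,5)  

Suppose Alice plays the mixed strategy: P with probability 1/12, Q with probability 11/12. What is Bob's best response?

Q

Bob's best reply maximizes expected payoff against the mix.
P: (1/12)·6 + (11/12)·2 = 7/3
Q: (1/12)·0 + (11/12)·7 = 77/12
R: (1/12)·2 + (11/12)·5 = 19/4
Highest expected payoff is 77/12, from Q.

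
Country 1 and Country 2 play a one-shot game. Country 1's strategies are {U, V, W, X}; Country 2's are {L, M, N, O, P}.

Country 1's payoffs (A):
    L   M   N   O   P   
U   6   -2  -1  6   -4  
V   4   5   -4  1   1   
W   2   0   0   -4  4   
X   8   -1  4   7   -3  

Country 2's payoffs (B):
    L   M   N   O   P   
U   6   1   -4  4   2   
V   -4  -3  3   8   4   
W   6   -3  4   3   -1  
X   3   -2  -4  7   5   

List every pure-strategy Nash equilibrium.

(X, O)

A profile is a Nash equilibrium when each player is best-responding to the other.
Country 1's best responses — vs L: X (payoff 8); vs M: V (payoff 5); vs N: X (payoff 4); vs O: X (payoff 7); vs P: W (payoff 4).
Country 2's best responses — vs U: L (payoff 6); vs V: O (payoff 8); vs W: L (payoff 6); vs X: O (payoff 7).
The only mutual best response is (X, O); neither player gains by switching there.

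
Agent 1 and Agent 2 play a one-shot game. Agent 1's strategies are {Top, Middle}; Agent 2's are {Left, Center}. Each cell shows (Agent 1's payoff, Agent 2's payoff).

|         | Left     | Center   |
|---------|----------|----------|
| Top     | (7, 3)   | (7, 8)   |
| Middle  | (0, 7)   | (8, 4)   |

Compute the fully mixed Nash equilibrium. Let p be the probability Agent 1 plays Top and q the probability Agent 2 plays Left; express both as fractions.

p = 3/8, q = 1/8

In a mixed NE each player is indifferent between their pure strategies, so the opponent's mix sets the indifference.
Agent 2 indifferent between Left and Center: p·3 + (1−p)·7 = p·8 + (1−p)·4 ⟹ 7 + (-4)p = 4 + 4p ⟹ p = 3/8.
Agent 1 indifferent between Top and Middle: q·7 + (1−q)·7 = q·0 + (1−q)·8 ⟹ 7 + 0q = 8 + (-8)q ⟹ q = 1/8.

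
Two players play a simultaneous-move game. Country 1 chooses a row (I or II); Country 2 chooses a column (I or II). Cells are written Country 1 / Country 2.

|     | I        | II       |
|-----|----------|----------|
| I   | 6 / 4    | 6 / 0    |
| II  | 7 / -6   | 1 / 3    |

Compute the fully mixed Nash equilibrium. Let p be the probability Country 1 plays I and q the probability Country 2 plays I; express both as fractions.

Each player's mixing probability is pinned down by making the *other* player indifferent.
Country 2 indifferent between I and II: p·4 + (1−p)·(-6) = p·0 + (1−p)·3 ⟹ (-6) + 10p = 3 + (-3)p ⟹ p = 9/13.
Country 1 indifferent between I and II: q·6 + (1−q)·6 = q·7 + (1−q)·1 ⟹ 6 + 0q = 1 + 6q ⟹ q = 5/6.

p = 9/13, q = 5/6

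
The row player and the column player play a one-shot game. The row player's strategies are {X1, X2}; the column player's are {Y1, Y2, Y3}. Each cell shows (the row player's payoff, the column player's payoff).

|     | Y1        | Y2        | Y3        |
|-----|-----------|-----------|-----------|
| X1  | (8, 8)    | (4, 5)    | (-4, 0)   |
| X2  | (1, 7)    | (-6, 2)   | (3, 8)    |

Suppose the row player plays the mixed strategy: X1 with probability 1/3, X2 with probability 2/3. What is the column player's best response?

Y1

The column player's best reply maximizes expected payoff against the mix.
Y1: (1/3)·8 + (2/3)·7 = 22/3
Y2: (1/3)·5 + (2/3)·2 = 3
Y3: (1/3)·0 + (2/3)·8 = 16/3
Highest expected payoff is 22/3, from Y1.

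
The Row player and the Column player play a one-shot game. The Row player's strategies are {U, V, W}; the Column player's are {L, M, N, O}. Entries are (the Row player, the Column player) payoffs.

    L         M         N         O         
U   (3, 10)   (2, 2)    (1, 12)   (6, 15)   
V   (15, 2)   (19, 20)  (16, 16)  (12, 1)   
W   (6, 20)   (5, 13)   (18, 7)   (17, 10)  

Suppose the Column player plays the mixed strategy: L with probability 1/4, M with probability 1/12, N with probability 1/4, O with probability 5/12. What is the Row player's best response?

V

Compute the Row player's expected payoff from each pure strategy against the given mix.
U: (1/4)·3 + (1/12)·2 + (1/4)·1 + (5/12)·6 = 11/3
V: (1/4)·15 + (1/12)·19 + (1/4)·16 + (5/12)·12 = 43/3
W: (1/4)·6 + (1/12)·5 + (1/4)·18 + (5/12)·17 = 27/2
Highest expected payoff is 43/3, from V.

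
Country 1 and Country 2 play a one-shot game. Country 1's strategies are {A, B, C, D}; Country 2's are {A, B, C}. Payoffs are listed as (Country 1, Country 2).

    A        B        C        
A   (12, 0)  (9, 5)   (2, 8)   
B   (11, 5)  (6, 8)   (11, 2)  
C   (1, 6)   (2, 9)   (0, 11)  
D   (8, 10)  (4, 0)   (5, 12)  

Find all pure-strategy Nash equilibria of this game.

None

Find each player's best response to every opponent strategy; NE are the intersections.
Country 1's best responses — vs A: A (payoff 12); vs B: A (payoff 9); vs C: B (payoff 11).
Country 2's best responses — vs A: C (payoff 8); vs B: B (payoff 8); vs C: C (payoff 11); vs D: C (payoff 12).
No cell has both players best-responding. For instance, Country 1's best reply to C is B, but against B Country 2 prefers B over C.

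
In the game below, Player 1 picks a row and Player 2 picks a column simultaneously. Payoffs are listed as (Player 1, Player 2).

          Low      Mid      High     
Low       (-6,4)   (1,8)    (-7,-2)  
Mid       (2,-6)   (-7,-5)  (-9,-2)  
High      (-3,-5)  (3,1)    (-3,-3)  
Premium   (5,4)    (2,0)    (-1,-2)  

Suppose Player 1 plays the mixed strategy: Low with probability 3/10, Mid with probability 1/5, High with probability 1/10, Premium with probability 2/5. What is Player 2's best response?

Compute Player 2's expected payoff from each pure strategy against the given mix.
Low: (3/10)·4 + (1/5)·(-6) + (1/10)·(-5) + (2/5)·4 = 11/10
Mid: (3/10)·8 + (1/5)·(-5) + (1/10)·1 + (2/5)·0 = 3/2
High: (3/10)·(-2) + (1/5)·(-2) + (1/10)·(-3) + (2/5)·(-2) = -21/10
Highest expected payoff is 3/2, from Mid.

Mid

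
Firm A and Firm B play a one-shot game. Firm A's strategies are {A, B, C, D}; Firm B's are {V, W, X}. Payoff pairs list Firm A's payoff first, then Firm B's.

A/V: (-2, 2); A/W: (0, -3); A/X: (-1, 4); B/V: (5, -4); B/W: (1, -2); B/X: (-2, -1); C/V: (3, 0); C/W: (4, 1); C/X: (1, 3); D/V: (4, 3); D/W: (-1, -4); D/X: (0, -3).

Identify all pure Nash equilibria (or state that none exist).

Find each player's best response to every opponent strategy; NE are the intersections.
Firm A's best responses — vs V: B (payoff 5); vs W: C (payoff 4); vs X: C (payoff 1).
Firm B's best responses — vs A: X (payoff 4); vs B: X (payoff -1); vs C: X (payoff 3); vs D: V (payoff 3).
The only mutual best response is (C, X); neither player gains by switching there.

(C, X)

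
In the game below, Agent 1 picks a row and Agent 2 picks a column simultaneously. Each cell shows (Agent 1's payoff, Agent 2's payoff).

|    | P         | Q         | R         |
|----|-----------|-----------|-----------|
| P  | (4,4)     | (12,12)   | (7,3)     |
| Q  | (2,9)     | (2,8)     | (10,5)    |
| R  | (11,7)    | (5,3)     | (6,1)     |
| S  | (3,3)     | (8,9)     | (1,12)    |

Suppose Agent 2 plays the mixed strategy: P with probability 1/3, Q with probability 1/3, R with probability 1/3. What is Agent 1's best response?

Agent 1's best reply maximizes expected payoff against the mix.
P: (1/3)·4 + (1/3)·12 + (1/3)·7 = 23/3
Q: (1/3)·2 + (1/3)·2 + (1/3)·10 = 14/3
R: (1/3)·11 + (1/3)·5 + (1/3)·6 = 22/3
S: (1/3)·3 + (1/3)·8 + (1/3)·1 = 4
Highest expected payoff is 23/3, from P.

P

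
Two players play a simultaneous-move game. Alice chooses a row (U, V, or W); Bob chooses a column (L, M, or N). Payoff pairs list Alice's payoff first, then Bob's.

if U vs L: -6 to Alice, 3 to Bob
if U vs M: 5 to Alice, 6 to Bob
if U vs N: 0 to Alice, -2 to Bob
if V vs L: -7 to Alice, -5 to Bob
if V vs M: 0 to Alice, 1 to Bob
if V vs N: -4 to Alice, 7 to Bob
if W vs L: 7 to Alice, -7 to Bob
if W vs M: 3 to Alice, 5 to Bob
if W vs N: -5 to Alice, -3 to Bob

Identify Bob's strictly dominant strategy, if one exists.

None

Check whether one of Bob's strategies beats all alternatives regardless of what the opponent does.
L is not dominant: against U, M gives 6 > 3.
M is not dominant: against V, N gives 7 > 1.
N is not dominant: against U, L gives 3 > -2.
No single strategy is best against every opponent action.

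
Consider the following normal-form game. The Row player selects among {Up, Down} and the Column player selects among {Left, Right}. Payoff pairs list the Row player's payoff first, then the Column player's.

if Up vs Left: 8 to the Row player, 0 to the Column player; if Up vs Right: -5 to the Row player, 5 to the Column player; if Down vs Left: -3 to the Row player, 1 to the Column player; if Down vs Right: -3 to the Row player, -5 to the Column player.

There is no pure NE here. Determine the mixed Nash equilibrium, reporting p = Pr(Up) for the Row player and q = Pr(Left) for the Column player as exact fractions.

p = 6/11, q = 2/13

Each player's mixing probability is pinned down by making the *other* player indifferent.
The Column player indifferent between Left and Right: p·0 + (1−p)·1 = p·5 + (1−p)·(-5) ⟹ 1 + (-1)p = (-5) + 10p ⟹ p = 6/11.
The Row player indifferent between Up and Down: q·8 + (1−q)·(-5) = q·(-3) + (1−q)·(-3) ⟹ (-5) + 13q = (-3) + 0q ⟹ q = 2/13.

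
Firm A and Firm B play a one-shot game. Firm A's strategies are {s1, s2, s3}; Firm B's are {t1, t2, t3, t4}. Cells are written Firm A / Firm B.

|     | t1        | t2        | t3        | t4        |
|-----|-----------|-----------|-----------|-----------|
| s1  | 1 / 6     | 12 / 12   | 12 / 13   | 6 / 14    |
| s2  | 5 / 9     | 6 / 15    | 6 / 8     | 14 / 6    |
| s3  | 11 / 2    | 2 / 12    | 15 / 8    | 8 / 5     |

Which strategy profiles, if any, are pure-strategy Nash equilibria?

A profile is a Nash equilibrium when each player is best-responding to the other.
Firm A's best responses — vs t1: s3 (payoff 11); vs t2: s1 (payoff 12); vs t3: s3 (payoff 15); vs t4: s2 (payoff 14).
Firm B's best responses — vs s1: t4 (payoff 14); vs s2: t2 (payoff 15); vs s3: t2 (payoff 12).
No cell has both players best-responding. For instance, Firm A's best reply to t4 is s2, but against s2 Firm B prefers t2 over t4.

No pure-strategy Nash equilibrium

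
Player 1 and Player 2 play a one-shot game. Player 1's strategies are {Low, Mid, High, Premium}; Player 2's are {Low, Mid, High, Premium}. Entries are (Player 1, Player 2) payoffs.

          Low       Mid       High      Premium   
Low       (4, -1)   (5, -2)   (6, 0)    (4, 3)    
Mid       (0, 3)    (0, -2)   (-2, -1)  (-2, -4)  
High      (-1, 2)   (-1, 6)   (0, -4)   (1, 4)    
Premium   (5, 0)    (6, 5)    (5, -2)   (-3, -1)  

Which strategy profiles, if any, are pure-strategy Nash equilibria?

Find each player's best response to every opponent strategy; NE are the intersections.
Player 1's best responses — vs Low: Premium (payoff 5); vs Mid: Premium (payoff 6); vs High: Low (payoff 6); vs Premium: Low (payoff 4).
Player 2's best responses — vs Low: Premium (payoff 3); vs Mid: Low (payoff 3); vs High: Mid (payoff 6); vs Premium: Mid (payoff 5).
Mutual best responses occur at (Low, Premium) and (Premium, Mid); at each, neither player gains by switching.

(Low, Premium) and (Premium, Mid)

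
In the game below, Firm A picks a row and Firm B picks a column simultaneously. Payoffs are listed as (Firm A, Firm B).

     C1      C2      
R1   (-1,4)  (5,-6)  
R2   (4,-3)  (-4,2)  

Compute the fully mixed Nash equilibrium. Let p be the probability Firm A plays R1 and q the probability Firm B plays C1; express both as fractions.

p = 1/3, q = 9/14

In a mixed NE each player is indifferent between their pure strategies, so the opponent's mix sets the indifference.
Firm B indifferent between C1 and C2: p·4 + (1−p)·(-3) = p·(-6) + (1−p)·2 ⟹ (-3) + 7p = 2 + (-8)p ⟹ p = 1/3.
Firm A indifferent between R1 and R2: q·(-1) + (1−q)·5 = q·4 + (1−q)·(-4) ⟹ 5 + (-6)q = (-4) + 8q ⟹ q = 9/14.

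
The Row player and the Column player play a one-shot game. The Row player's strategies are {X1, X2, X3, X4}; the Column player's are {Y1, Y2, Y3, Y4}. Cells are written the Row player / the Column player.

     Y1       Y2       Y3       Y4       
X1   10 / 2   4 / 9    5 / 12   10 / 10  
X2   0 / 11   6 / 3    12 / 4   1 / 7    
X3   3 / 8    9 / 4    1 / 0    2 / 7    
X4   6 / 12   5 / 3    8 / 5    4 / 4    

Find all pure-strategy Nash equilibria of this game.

Find each player's best response to every opponent strategy; NE are the intersections.
The Row player's best responses — vs Y1: X1 (payoff 10); vs Y2: X3 (payoff 9); vs Y3: X2 (payoff 12); vs Y4: X1 (payoff 10).
The Column player's best responses — vs X1: Y3 (payoff 12); vs X2: Y1 (payoff 11); vs X3: Y1 (payoff 8); vs X4: Y1 (payoff 12).
No cell has both players best-responding. For instance, the Row player's best reply to Y2 is X3, but against X3 the Column player prefers Y1 over Y2.

No pure-strategy Nash equilibrium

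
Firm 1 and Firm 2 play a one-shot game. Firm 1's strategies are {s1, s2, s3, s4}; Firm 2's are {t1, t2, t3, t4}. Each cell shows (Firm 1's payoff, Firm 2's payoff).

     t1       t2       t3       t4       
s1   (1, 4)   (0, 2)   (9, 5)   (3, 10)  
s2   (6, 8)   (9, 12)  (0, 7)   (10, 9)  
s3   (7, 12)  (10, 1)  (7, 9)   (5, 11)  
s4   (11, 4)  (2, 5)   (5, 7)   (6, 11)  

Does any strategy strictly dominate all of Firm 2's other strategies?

None

Check whether one of Firm 2's strategies beats all alternatives regardless of what the opponent does.
t1 is not dominant: against s1, t3 gives 5 > 4.
t2 is not dominant: against s1, t1 gives 4 > 2.
t3 is not dominant: against s1, t4 gives 10 > 5.
t4 is not dominant: against s2, t2 gives 12 > 9.
No single strategy is best against every opponent action.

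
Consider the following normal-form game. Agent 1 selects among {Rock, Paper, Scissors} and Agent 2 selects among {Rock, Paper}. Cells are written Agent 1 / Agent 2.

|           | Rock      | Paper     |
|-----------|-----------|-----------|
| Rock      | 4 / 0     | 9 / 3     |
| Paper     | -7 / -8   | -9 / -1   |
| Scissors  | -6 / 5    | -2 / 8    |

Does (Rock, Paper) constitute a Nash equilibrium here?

Holding Agent 2 at Paper: Agent 1 gets 9 from Rock, versus -9 from Paper, -2 from Scissors. No profitable deviation for Agent 1.
Holding Agent 1 at Rock: Agent 2 gets 3 from Paper, versus 0 from Rock. No profitable deviation for Agent 2 either.

Yes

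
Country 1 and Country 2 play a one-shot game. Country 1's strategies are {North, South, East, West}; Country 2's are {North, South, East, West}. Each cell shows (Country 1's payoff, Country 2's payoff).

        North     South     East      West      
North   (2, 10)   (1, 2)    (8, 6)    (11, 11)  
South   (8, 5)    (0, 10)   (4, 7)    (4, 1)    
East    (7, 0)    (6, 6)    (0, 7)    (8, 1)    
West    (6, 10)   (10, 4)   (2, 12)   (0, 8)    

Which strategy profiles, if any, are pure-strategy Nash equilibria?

(North, West)

A profile is a Nash equilibrium when each player is best-responding to the other.
Country 1's best responses — vs North: South (payoff 8); vs South: West (payoff 10); vs East: North (payoff 8); vs West: North (payoff 11).
Country 2's best responses — vs North: West (payoff 11); vs South: South (payoff 10); vs East: East (payoff 7); vs West: East (payoff 12).
The only mutual best response is (North, West); neither player gains by switching there.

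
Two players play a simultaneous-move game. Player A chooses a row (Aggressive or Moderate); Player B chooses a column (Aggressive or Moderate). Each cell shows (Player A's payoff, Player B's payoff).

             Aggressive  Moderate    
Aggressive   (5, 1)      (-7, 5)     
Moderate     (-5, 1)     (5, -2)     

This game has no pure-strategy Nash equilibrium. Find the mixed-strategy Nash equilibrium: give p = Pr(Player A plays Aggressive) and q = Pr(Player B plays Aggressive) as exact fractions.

In a mixed NE each player is indifferent between their pure strategies, so the opponent's mix sets the indifference.
Player B indifferent between Aggressive and Moderate: p·1 + (1−p)·1 = p·5 + (1−p)·(-2) ⟹ 1 + 0p = (-2) + 7p ⟹ p = 3/7.
Player A indifferent between Aggressive and Moderate: q·5 + (1−q)·(-7) = q·(-5) + (1−q)·5 ⟹ (-7) + 12q = 5 + (-10)q ⟹ q = 6/11.

p = 3/7, q = 6/11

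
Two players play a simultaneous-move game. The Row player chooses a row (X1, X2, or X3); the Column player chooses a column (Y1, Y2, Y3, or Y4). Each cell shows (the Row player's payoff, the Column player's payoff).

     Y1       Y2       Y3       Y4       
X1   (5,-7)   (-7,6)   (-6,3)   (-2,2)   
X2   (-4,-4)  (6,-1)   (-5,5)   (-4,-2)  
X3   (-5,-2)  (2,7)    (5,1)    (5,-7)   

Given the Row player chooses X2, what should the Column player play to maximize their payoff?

With the Row player fixed at X2, the Column player's payoffs are: Y1 → -4, Y2 → -1, Y3 → 5, Y4 → -2.
The maximum is 5, achieved by Y3.

Y3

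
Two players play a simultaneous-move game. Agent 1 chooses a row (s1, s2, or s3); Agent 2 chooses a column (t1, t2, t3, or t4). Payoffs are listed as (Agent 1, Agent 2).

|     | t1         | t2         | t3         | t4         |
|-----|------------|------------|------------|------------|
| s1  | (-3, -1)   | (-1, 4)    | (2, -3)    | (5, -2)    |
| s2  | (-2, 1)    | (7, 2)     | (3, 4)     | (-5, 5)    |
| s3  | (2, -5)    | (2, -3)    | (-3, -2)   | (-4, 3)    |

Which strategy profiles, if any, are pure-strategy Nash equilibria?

Find each player's best response to every opponent strategy; NE are the intersections.
Agent 1's best responses — vs t1: s3 (payoff 2); vs t2: s2 (payoff 7); vs t3: s2 (payoff 3); vs t4: s1 (payoff 5).
Agent 2's best responses — vs s1: t2 (payoff 4); vs s2: t4 (payoff 5); vs s3: t4 (payoff 3).
No cell has both players best-responding. For instance, Agent 1's best reply to t3 is s2, but against s2 Agent 2 prefers t4 over t3.

No pure-strategy Nash equilibrium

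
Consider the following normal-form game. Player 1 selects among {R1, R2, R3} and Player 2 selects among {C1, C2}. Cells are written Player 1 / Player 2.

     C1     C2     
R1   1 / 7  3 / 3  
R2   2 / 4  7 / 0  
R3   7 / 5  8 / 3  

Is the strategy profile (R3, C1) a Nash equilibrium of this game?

Holding Player 2 at C1: Player 1 gets 7 from R3, versus 1 from R1, 2 from R2. No profitable deviation for Player 1.
Holding Player 1 at R3: Player 2 gets 5 from C1, versus 3 from C2. No profitable deviation for Player 2 either.

Yes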